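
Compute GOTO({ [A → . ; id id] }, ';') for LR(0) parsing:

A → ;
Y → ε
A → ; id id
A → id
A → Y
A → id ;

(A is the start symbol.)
GOTO(I, ';') = CLOSURE({ [A → αX.β] : [A → α.Xβ] ∈ I, X = ';' })

Items with dot before ';', with the dot advanced:
  [A → . ; id id] → [A → ; . id id]
Closure adds nothing (no advanced item has the dot before a non-terminal).

GOTO = { [A → ; . id id] }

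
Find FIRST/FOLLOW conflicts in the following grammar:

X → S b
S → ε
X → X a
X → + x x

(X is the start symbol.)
Nullable non-terminals: S.
S has a nullable alternative but only one production, so nothing to check.

X has no nullable alternative, so no FIRST/FOLLOW check is needed there.

No FIRST/FOLLOW conflicts found.

Answer: No FIRST/FOLLOW conflicts.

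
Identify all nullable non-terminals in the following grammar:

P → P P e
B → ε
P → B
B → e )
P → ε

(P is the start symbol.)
A non-terminal is nullable if it can derive ε (the empty string): either it has an ε-production, or it has a production whose right-hand side consists entirely of nullable non-terminals.

ε-productions: B → ε, P → ε
So B, P are immediately nullable.
Every non-terminal is now nullable.
Nullable = { 'B', 'P' }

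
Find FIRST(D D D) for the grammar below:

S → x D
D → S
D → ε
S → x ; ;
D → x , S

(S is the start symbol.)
{ 'x', ε }

FIRST sets of the non-terminals involved (from the grammar, by fixed-point iteration):
  FIRST(D) = { 'x', ε }

To compute FIRST(D D D), process the symbols left to right:
Symbol D is a non-terminal. Add FIRST(D) \ {ε} = { 'x' }
D is nullable (ε ∈ FIRST(D)), continue to the next symbol.
Symbol D is a non-terminal. Add FIRST(D) \ {ε} = { 'x' }
D is nullable (ε ∈ FIRST(D)), continue to the next symbol.
Symbol D is a non-terminal. Add FIRST(D) \ {ε} = { 'x' }
D is nullable (ε ∈ FIRST(D)), continue to the next symbol.
All symbols are nullable, so ε is in the result.
FIRST(D D D) = { 'x', ε }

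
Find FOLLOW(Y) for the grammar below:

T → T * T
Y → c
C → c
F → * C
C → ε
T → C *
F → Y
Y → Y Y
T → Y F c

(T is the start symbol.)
In F → Y: Y is at the end, add FOLLOW(F)
In Y → Y Y: Y is followed by Y, add FIRST(Y) \ {ε} = { 'c' }
In Y → Y Y: Y is at the end; this adds FOLLOW(Y) to itself — nothing new
In T → Y F c: Y is followed by F c, add FIRST(F c) \ {ε} = { '*', 'c' }

The FOLLOW sets referred to above (computed the same way, to a fixed point):
  FOLLOW(F) = { 'c' }

Taking the union: FOLLOW(Y) = { '*', 'c' }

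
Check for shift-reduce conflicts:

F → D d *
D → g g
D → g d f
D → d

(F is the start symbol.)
A shift-reduce conflict occurs when an LR(0) state has both:
  - a complete (reduce) item [A → α .] (dot at the end), and
  - a shift item [B → β . c γ] (dot before a terminal).

Augment with F' → F and build the canonical LR(0) collection (I0 = CLOSURE({[F' → . F]}), then GOTO on every symbol after a dot until no new states appear). It has 10 states:
  I0: { [D → . d], [D → . g d f], [D → . g g], [F → . D d *], [F' → . F] }  — shift
  I1: { [F → D . d *] }  — shift
  I2: { [F' → F .] }  — accept
  I3: { [D → d .] }  — reduce
  I4: { [D → g . d f], [D → g . g] }  — shift
  I5: { [D → g d . f] }  — shift
  I6: { [D → g g .] }  — reduce
  I7: { [D → g d f .] }  — reduce
  I8: { [F → D d . *] }  — shift
  I9: { [F → D d * .] }  — reduce

No state contains both a complete item and a shift item.

Answer: No shift-reduce conflicts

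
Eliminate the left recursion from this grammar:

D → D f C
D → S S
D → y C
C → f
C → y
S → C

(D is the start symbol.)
D → S S D'
D → y C D'
D' → f C D'
D' → ε
C → f
C → y
S → C

D is directly left-recursive. The standard transformation for
  A → A α₁ | ... | A α_m | β₁ | ... | β_n
is
  A  → β₁ A' | ... | β_n A'
  A' → α₁ A' | ... | α_m A' | ε

D → S S becomes D → S S D'
D → y C becomes D → y C D'
D → D f C becomes D' → f C D'
Add D' → ε

Productions for other non-terminals are unchanged:
  C → f
  C → y
  S → C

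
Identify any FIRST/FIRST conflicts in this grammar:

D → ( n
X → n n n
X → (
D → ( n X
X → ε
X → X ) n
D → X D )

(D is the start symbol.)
A FIRST/FIRST conflict occurs when two productions N → α and N → β for the same non-terminal have FIRST(α) ∩ FIRST(β) ≠ ∅ (with ε ∈ FIRST of a nullable right-hand side, so two nullable alternatives also conflict).

FIRST sets of the non-terminals at (or reachable through a nullable prefix from) the front of some alternative:
  FIRST(X) = { '(', ')', 'n', ε }
  FIRST(D) = { '(', ')', 'n' }

Productions for D:
  D → ( n: FIRST = { '(' }
  D → ( n X: FIRST = { '(' }
  D → X D ): FIRST = { '(', ')', 'n' }
Productions for X:
  X → n n n: FIRST = { 'n' }
  X → (: FIRST = { '(' }
  X → ε: FIRST = { ε }
  X → X ) n: FIRST = { '(', ')', 'n' }

Conflict for D: D → ( n and D → ( n X
  Overlap: { '(' }
Conflict for D: D → ( n and D → X D )
  Overlap: { '(' }
Conflict for D: D → ( n X and D → X D )
  Overlap: { '(' }
Conflict for X: X → n n n and X → X ) n
  Overlap: { 'n' }
Conflict for X: X → ( and X → X ) n
  Overlap: { '(' }

Answer: Yes. D → '(' n / D → '(' n X on { '(' }; D → '(' n / D → X D ')' on { '(' }; D → '(' n X / D → X D ')' on { '(' }; X → n n n / X → X ')' n on { 'n' }; X → '(' / X → X ')' n on { '(' }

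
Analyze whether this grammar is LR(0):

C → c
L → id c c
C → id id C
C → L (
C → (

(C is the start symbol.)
Yes, the grammar is LR(0)

A grammar is LR(0) if no state in the canonical LR(0) collection has:
  - both a shift item (dot before a terminal) and a complete item (shift-reduce conflict), or
  - two or more complete items (reduce-reduce conflict; the accept item [C' → C .] counts as a complete item here).

Augment with C' → C and build the canonical LR(0) collection (I0 = CLOSURE({[C' → . C]}), then GOTO on every symbol after a dot until no new states appear). It has 11 states:
  I0: { [C → . (], [C → . L (], [C → . c], [C → . id id C], [C' → . C], [L → . id c c] }  — shift
  I1: { [C → ( .] }  — reduce
  I2: { [C' → C .] }  — accept
  I3: { [C → L . (] }  — shift
  I4: { [C → c .] }  — reduce
  I5: { [C → id . id C], [L → id . c c] }  — shift
  I6: { [L → id c . c] }  — shift
  I7: { [C → . (], [C → . L (], [C → . c], [C → . id id C], [C → id id . C], [L → . id c c] }  — shift
  I8: { [C → id id C .] }  — reduce
  I9: { [L → id c c .] }  — reduce
  I10: { [C → L ( .] }  — reduce

Every state is either a pure shift/goto state or contains exactly one complete item and nothing to shift — no conflicts. The grammar is LR(0).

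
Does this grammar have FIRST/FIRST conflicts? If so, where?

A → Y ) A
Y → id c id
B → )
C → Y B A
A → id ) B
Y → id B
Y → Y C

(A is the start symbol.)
Yes. A → Y ')' A / A → id ')' B on { 'id' }; Y → id c id / Y → id B on { 'id' }; Y → id c id / Y → Y C on { 'id' }; Y → id B / Y → Y C on { 'id' }

A FIRST/FIRST conflict occurs when two productions N → α and N → β for the same non-terminal have FIRST(α) ∩ FIRST(β) ≠ ∅ (with ε ∈ FIRST of a nullable right-hand side, so two nullable alternatives also conflict).

FIRST sets of the non-terminals at (or reachable through a nullable prefix from) the front of some alternative:
  FIRST(Y) = { 'id' }

Productions for A:
  A → Y ) A: FIRST = { 'id' }
  A → id ) B: FIRST = { 'id' }
Productions for Y:
  Y → id c id: FIRST = { 'id' }
  Y → id B: FIRST = { 'id' }
  Y → Y C: FIRST = { 'id' }
B, C have only one production, so no FIRST/FIRST conflict is possible there.

Conflict for A: A → Y ) A and A → id ) B
  Overlap: { 'id' }
Conflict for Y: Y → id c id and Y → id B
  Overlap: { 'id' }
Conflict for Y: Y → id c id and Y → Y C
  Overlap: { 'id' }
Conflict for Y: Y → id B and Y → Y C
  Overlap: { 'id' }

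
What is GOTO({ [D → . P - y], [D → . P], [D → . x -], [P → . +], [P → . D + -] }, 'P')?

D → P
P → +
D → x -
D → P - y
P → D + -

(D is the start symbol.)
GOTO(I, 'P') = CLOSURE({ [A → αX.β] : [A → α.Xβ] ∈ I, X = 'P' })

Items with dot before 'P', with the dot advanced:
  [D → . P] → [D → P .]
  [D → . P - y] → [D → P . - y]
Closure adds nothing (no advanced item has the dot before a non-terminal).

GOTO = { [D → P . - y], [D → P .] }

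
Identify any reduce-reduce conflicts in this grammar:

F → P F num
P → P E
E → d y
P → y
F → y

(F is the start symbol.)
Yes — I3: [F → y .] vs [P → y .]

Augment with F' → F and build the canonical LR(0) collection (I0 = CLOSURE({[F' → . F]}), then GOTO on every symbol after a dot until no new states appear). It has 9 states:
  I0: { [F → . P F num], [F → . y], [F' → . F], [P → . P E], [P → . y] }  — shift
  I1: { [F' → F .] }  — accept
  I2: { [E → . d y], [F → . P F num], [F → . y], [F → P . F num], [P → . P E], [P → . y], [P → P . E] }  — shift
  I3: { [F → y .], [P → y .] }  — 2 reduces
  I4: { [P → P E .] }  — reduce
  I5: { [F → P F . num] }  — shift
  I6: { [E → d . y] }  — shift
  I7: { [E → d y .] }  — reduce
  I8: { [F → P F num .] }  — reduce

I3 contains complete items [F → y .], [P → y .] — reduce-reduce conflict.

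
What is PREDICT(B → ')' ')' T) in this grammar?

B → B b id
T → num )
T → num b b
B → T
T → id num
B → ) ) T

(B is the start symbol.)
PREDICT(B → ')' ')' T) = (FIRST(RHS) \ {ε}) ∪ (FOLLOW(B) if ε ∈ FIRST(RHS), i.e. RHS ⇒* ε)
FIRST(')' ')' T) = { ')' }
ε ∉ FIRST(')' ')' T), so FOLLOW(B) is not added.
PREDICT(B → ')' ')' T) = { ')' }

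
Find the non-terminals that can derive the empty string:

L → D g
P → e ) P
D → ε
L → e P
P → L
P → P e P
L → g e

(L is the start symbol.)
ε-productions: D → ε
So D is immediately nullable.
No further non-terminal can be added: every production for the remaining non-terminals contains a terminal or a non-nullable non-terminal.
Nullable = { 'D' }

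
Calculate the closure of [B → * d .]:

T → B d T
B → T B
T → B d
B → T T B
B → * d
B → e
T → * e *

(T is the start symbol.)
{ [B → * d .] }

To compute CLOSURE, for each item [A → α.Bβ] where B is a non-terminal, add [B → .γ] for all productions B → γ; repeat for the newly added items until nothing changes.

Start with: [B → * d .]
The dot is at the end, so nothing is added.

CLOSURE = { [B → * d .] }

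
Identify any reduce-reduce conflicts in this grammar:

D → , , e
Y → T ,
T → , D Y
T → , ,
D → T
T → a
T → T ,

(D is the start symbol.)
A reduce-reduce conflict occurs when an LR(0) state has two complete items [A → α .] and [B → β .] — both call for a reduction, and with no lookahead the parser cannot choose between them.

Augment with D' → D and build the canonical LR(0) collection (I0 = CLOSURE({[D' → . D]}), then GOTO on every symbol after a dot until no new states appear). It has 14 states:
  I0: { [D → . , , e], [D → . T], [D' → . D], [T → . , ,], [T → . , D Y], [T → . T ,], [T → . a] }  — shift
  I1: { [D → , . , e], [D → . , , e], [D → . T], [T → , . ,], [T → , . D Y], [T → . , ,], [T → . , D Y], [T → . T ,], [T → . a] }  — shift
  I2: { [D' → D .] }  — accept
  I3: { [D → T .], [T → T . ,] }  — shift, reduce
  I4: { [T → a .] }  — reduce
  I5: { [T → T , .] }  — reduce
  I6: { [D → , , . e], [D → , . , e], [D → . , , e], [D → . T], [T → , , .], [T → , . ,], [T → , . D Y], [T → . , ,], [T → . , D Y], [T → . T ,], [T → . a] }  — shift, reduce
  I7: { [T → , D . Y], [T → . , ,], [T → . , D Y], [T → . T ,], [T → . a], [Y → . T ,] }  — shift
  I8: { [D → . , , e], [D → . T], [T → , . ,], [T → , . D Y], [T → . , ,], [T → . , D Y], [T → . T ,], [T → . a] }  — shift
  I9: { [T → T . ,], [Y → T . ,] }  — shift
  I10: { [T → , D Y .] }  — reduce
  I11: { [T → T , .], [Y → T , .] }  — 2 reduces
  I12: { [D → , . , e], [D → . , , e], [D → . T], [T → , , .], [T → , . ,], [T → , . D Y], [T → . , ,], [T → . , D Y], [T → . T ,], [T → . a] }  — shift, reduce
  I13: { [D → , , e .] }  — reduce

I11 contains complete items [T → T , .], [Y → T , .] — reduce-reduce conflict.

Answer: Yes — I11: [T → T , .] vs [Y → T , .]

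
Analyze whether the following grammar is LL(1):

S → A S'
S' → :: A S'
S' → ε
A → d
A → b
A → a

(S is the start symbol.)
Yes, the grammar is LL(1).

Relevant sets:
  FOLLOW(S') = { $ }

For S':
  PREDICT(S' → :: A S') = { '::' }
  PREDICT(S' → ε) = { $ }
For A:
  PREDICT(A → d) = { 'd' }
  PREDICT(A → b) = { 'b' }
  PREDICT(A → a) = { 'a' }
S has a single production, so nothing to check there.

All predict sets are disjoint. The grammar IS LL(1).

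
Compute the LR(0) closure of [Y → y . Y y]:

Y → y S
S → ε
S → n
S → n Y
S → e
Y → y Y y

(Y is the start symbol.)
{ [Y → . y S], [Y → . y Y y], [Y → y . Y y] }

Start with: [Y → y . Y y]
  [Y → y . Y y] has the dot before Y: add [Y → . y S], [Y → . y Y y]
No further items can be added.

CLOSURE = { [Y → . y S], [Y → . y Y y], [Y → y . Y y] }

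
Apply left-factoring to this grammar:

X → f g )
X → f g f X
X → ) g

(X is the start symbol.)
X → f g X'
X' → )
X' → f X
X → ) g

Left-factoring transforms A → αβ₁ | αβ₂ into A → αA' and A' → β₁ | β₂
(α is the longest common prefix among the alternatives). Repeat until
no nonterminal has two alternatives with a common prefix.

Round 1: X has alternatives sharing prefix 'f g'. Introduce X': X → f g X'
  Add: X' → )
  Add: X' → f X

No remaining common prefixes — done.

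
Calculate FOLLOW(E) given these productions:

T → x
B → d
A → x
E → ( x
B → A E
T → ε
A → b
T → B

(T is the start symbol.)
To compute FOLLOW(E), find every occurrence of E on a right-hand side N → α E β: add FIRST(β) \ {ε}, and if β is empty or nullable also add FOLLOW(N). Iterate to a fixed point.

In B → A E: E is at the end, add FOLLOW(B)

The FOLLOW sets referred to above (computed the same way, to a fixed point):
  FOLLOW(B) = { $ }

Taking the union: FOLLOW(E) = { $ }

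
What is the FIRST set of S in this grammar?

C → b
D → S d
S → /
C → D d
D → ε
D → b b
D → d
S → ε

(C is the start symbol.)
From S → /:
  - '/' is a terminal: add '/' and stop
From S → ε:
  - ε-production, so ε ∈ FIRST(S)

Collecting: FIRST(S) = { '/', ε }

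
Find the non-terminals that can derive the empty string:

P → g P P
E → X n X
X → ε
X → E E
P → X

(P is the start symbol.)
{ 'P', 'X' }

ε-productions: X → ε
So X is immediately nullable.
P → X: every symbol on the right is nullable, so P is nullable too.
No further non-terminal can be added: every production for the remaining non-terminals contains a terminal or a non-nullable non-terminal.
Nullable = { 'P', 'X' }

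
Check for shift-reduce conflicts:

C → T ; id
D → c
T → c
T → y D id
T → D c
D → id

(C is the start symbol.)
A shift-reduce conflict occurs when an LR(0) state has both:
  - a complete (reduce) item [A → α .] (dot at the end), and
  - a shift item [B → β . c γ] (dot before a terminal).

Augment with C' → C and build the canonical LR(0) collection (I0 = CLOSURE({[C' → . C]}), then GOTO on every symbol after a dot until no new states appear). It has 13 states:
  I0: { [C → . T ; id], [C' → . C], [D → . c], [D → . id], [T → . D c], [T → . c], [T → . y D id] }  — shift
  I1: { [C' → C .] }  — accept
  I2: { [T → D . c] }  — shift
  I3: { [C → T . ; id] }  — shift
  I4: { [D → c .], [T → c .] }  — 2 reduces
  I5: { [D → id .] }  — reduce
  I6: { [D → . c], [D → . id], [T → y . D id] }  — shift
  I7: { [T → y D . id] }  — shift
  I8: { [D → c .] }  — reduce
  I9: { [T → y D id .] }  — reduce
  I10: { [C → T ; . id] }  — shift
  I11: { [C → T ; id .] }  — reduce
  I12: { [T → D c .] }  — reduce

No state contains both a complete item and a shift item.

Answer: No shift-reduce conflicts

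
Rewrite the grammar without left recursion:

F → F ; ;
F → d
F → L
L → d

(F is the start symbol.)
F → d F'
F → L F'
F' → ; ; F'
F' → ε
L → d

F is directly left-recursive. The standard transformation for
  A → A α₁ | ... | A α_m | β₁ | ... | β_n
is
  A  → β₁ A' | ... | β_n A'
  A' → α₁ A' | ... | α_m A' | ε

F → d becomes F → d F'
F → L becomes F → L F'
F → F ; ; becomes F' → ; ; F'
Add F' → ε

Productions for other non-terminals are unchanged:
  L → d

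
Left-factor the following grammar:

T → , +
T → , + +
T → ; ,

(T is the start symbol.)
T → , + T'
T' → ε
T' → +
T → ; ,

Left-factoring transforms A → αβ₁ | αβ₂ into A → αA' and A' → β₁ | β₂
(α is the longest common prefix among the alternatives). Repeat until
no nonterminal has two alternatives with a common prefix.

Round 1: T has alternatives sharing prefix ', +'. Introduce T': T → , + T'
  Add: T' → ε
  Add: T' → +

No remaining common prefixes — done.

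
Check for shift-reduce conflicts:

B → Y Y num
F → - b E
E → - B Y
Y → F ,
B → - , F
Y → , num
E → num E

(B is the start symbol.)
No shift-reduce conflicts

A shift-reduce conflict occurs when an LR(0) state has both:
  - a complete (reduce) item [A → α .] (dot at the end), and
  - a shift item [B → β . c γ] (dot before a terminal).

Augment with B' → B and build the canonical LR(0) collection (I0 = CLOSURE({[B' → . B]}), then GOTO on every symbol after a dot until no new states appear). It has 20 states:
  I0: { [B → . - , F], [B → . Y Y num], [B' → . B], [F → . - b E], [Y → . , num], [Y → . F ,] }  — shift
  I1: { [Y → , . num] }  — shift
  I2: { [B → - . , F], [F → - . b E] }  — shift
  I3: { [B' → B .] }  — accept
  I4: { [Y → F . ,] }  — shift
  I5: { [B → Y . Y num], [F → . - b E], [Y → . , num], [Y → . F ,] }  — shift
  I6: { [F → - . b E] }  — shift
  I7: { [B → Y Y . num] }  — shift
  I8: { [B → Y Y num .] }  — reduce
  I9: { [E → . - B Y], [E → . num E], [F → - b . E] }  — shift
  I10: { [B → . - , F], [B → . Y Y num], [E → - . B Y], [F → . - b E], [Y → . , num], [Y → . F ,] }  — shift
  I11: { [F → - b E .] }  — reduce
  I12: { [E → . - B Y], [E → . num E], [E → num . E] }  — shift
  I13: { [E → num E .] }  — reduce
  I14: { [E → - B . Y], [F → . - b E], [Y → . , num], [Y → . F ,] }  — shift
  I15: { [E → - B Y .] }  — reduce
  I16: { [Y → F , .] }  — reduce
  I17: { [B → - , . F], [F → . - b E] }  — shift
  I18: { [B → - , F .] }  — reduce
  I19: { [Y → , num .] }  — reduce

No state contains both a complete item and a shift item.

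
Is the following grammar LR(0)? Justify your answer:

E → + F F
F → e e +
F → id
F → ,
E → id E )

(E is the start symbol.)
Yes, the grammar is LR(0)

A grammar is LR(0) if no state in the canonical LR(0) collection has:
  - both a shift item (dot before a terminal) and a complete item (shift-reduce conflict), or
  - two or more complete items (reduce-reduce conflict; the accept item [E' → E .] counts as a complete item here).

Augment with E' → E and build the canonical LR(0) collection (I0 = CLOSURE({[E' → . E]}), then GOTO on every symbol after a dot until no new states appear). It has 13 states:
  I0: { [E → . + F F], [E → . id E )], [E' → . E] }  — shift
  I1: { [E → + . F F], [F → . ,], [F → . e e +], [F → . id] }  — shift
  I2: { [E' → E .] }  — accept
  I3: { [E → . + F F], [E → . id E )], [E → id . E )] }  — shift
  I4: { [E → id E . )] }  — shift
  I5: { [E → id E ) .] }  — reduce
  I6: { [F → , .] }  — reduce
  I7: { [E → + F . F], [F → . ,], [F → . e e +], [F → . id] }  — shift
  I8: { [F → e . e +] }  — shift
  I9: { [F → id .] }  — reduce
  I10: { [F → e e . +] }  — shift
  I11: { [F → e e + .] }  — reduce
  I12: { [E → + F F .] }  — reduce

Every state is either a pure shift/goto state or contains exactly one complete item and nothing to shift — no conflicts. The grammar is LR(0).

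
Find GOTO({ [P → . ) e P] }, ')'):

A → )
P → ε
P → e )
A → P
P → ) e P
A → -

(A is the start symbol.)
{ [P → ) . e P] }

GOTO(I, ')') = CLOSURE({ [A → αX.β] : [A → α.Xβ] ∈ I, X = ')' })

Items with dot before ')', with the dot advanced:
  [P → . ) e P] → [P → ) . e P]
Closure adds nothing (no advanced item has the dot before a non-terminal).

GOTO = { [P → ) . e P] }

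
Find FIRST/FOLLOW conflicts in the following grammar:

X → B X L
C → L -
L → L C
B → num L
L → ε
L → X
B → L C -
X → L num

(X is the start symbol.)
A FIRST/FOLLOW conflict occurs when a non-terminal N has a nullable alternative N → β (β ⇒* ε) and another alternative N → α with FIRST(α) ∩ FOLLOW(N) ≠ ∅: on such a lookahead the parser cannot decide between expanding α and letting N vanish via β.

Nullable non-terminals: L.
FIRST sets used below: FIRST(L) = { '-', 'num', ε }, FIRST(C) = { '-', 'num' }, FIRST(X) = { '-', 'num' }

L: nullable alternative(s) L → ε; FOLLOW(L) = { $, '-', 'num' }
  L → L C: FIRST \ {ε} = { '-', 'num' } — overlaps FOLLOW(L) on { '-', 'num' }: CONFLICT
  L → ε: FIRST \ {ε} = { } — this is the only nullable alternative, skip
  L → X: FIRST \ {ε} = { '-', 'num' } — overlaps FOLLOW(L) on { '-', 'num' }: CONFLICT

B, C, X have no nullable alternative, so no FIRST/FOLLOW check is needed there.

So the grammar has 2 FIRST/FOLLOW conflicts (marked CONFLICT above).

Answer: Yes. L → L C with FOLLOW(L) on { '-', 'num' }; L → X with FOLLOW(L) on { '-', 'num' }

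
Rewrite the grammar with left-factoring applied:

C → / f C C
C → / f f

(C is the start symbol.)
C → / f C'
C' → C C
C' → f

Left-factoring transforms A → αβ₁ | αβ₂ into A → αA' and A' → β₁ | β₂
(α is the longest common prefix among the alternatives). Repeat until
no nonterminal has two alternatives with a common prefix.

Round 1: C has alternatives sharing prefix '/ f'. Introduce C': C → / f C'
  Add: C' → C C
  Add: C' → f

No remaining common prefixes — done.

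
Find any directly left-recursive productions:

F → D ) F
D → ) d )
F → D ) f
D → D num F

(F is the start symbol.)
Direct left recursion occurs when N → N α for some non-terminal N (the right-hand side begins with the left-hand side itself).

F → D ) F: starts with D
D → ) d ): starts with ')'
F → D ) f: starts with D
D → D num F: LEFT RECURSIVE (starts with D)

The grammar has direct left recursion on: D.

Answer: Yes, D is left-recursive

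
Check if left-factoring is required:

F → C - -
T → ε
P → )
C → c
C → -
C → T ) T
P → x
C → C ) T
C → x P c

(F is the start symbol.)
Left-factoring is needed when two productions for the same non-terminal
share a common prefix on the right-hand side.

Productions for P:
  P → )
  P → x
Productions for C:
  C → c
  C → -
  C → T ) T
  C → C ) T
  C → x P c

No common prefixes found.

Answer: No, left-factoring is not needed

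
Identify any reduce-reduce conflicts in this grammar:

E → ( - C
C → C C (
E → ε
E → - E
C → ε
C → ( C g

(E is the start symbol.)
Yes — I7: [C → .] vs [E → ( - C .]; I9: [C → .] vs [C → C C ( .]

A reduce-reduce conflict occurs when an LR(0) state has two complete items [A → α .] and [B → β .] — both call for a reduction, and with no lookahead the parser cannot choose between them.

Augment with E' → E and build the canonical LR(0) collection (I0 = CLOSURE({[E' → . E]}), then GOTO on every symbol after a dot until no new states appear). It has 12 states:
  I0: { [E → . ( - C], [E → . - E], [E → .], [E' → . E] }  — shift, reduce
  I1: { [E → ( . - C] }  — shift
  I2: { [E → - . E], [E → . ( - C], [E → . - E], [E → .] }  — shift, reduce
  I3: { [E' → E .] }  — accept
  I4: { [E → - E .] }  — reduce
  I5: { [C → . ( C g], [C → . C C (], [C → .], [E → ( - . C] }  — shift, reduce
  I6: { [C → ( . C g], [C → . ( C g], [C → . C C (], [C → .] }  — shift, reduce
  I7: { [C → . ( C g], [C → . C C (], [C → .], [C → C . C (], [E → ( - C .] }  — shift, 2 reduces
  I8: { [C → . ( C g], [C → . C C (], [C → .], [C → C . C (], [C → C C . (] }  — shift, reduce
  I9: { [C → ( . C g], [C → . ( C g], [C → . C C (], [C → .], [C → C C ( .] }  — shift, 2 reduces
  I10: { [C → ( C . g], [C → . ( C g], [C → . C C (], [C → .], [C → C . C (] }  — shift, reduce
  I11: { [C → ( C g .] }  — reduce

I7 contains complete items [C → .], [E → ( - C .] — reduce-reduce conflict.
I9 contains complete items [C → .], [C → C C ( .] — reduce-reduce conflict.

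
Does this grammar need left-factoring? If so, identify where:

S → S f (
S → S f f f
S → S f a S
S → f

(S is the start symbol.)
Yes, S has productions with common prefix 'S f'

Left-factoring is needed when two productions for the same non-terminal
share a common prefix on the right-hand side.

Productions for S:
  S → S f (
  S → S f f f
  S → S f a S
  S → f

Found common prefix 'S f' in productions for S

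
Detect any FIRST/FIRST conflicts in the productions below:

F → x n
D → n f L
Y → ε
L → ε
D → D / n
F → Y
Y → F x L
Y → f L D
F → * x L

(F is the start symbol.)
A FIRST/FIRST conflict occurs when two productions N → α and N → β for the same non-terminal have FIRST(α) ∩ FIRST(β) ≠ ∅ (with ε ∈ FIRST of a nullable right-hand side, so two nullable alternatives also conflict).

FIRST sets of the non-terminals at (or reachable through a nullable prefix from) the front of some alternative:
  FIRST(Y) = { '*', 'f', 'x', ε }
  FIRST(D) = { 'n' }
  FIRST(F) = { '*', 'f', 'x', ε }

Productions for F:
  F → x n: FIRST = { 'x' }
  F → Y: FIRST = { '*', 'f', 'x', ε }
  F → * x L: FIRST = { '*' }
Productions for D:
  D → n f L: FIRST = { 'n' }
  D → D / n: FIRST = { 'n' }
Productions for Y:
  Y → ε: FIRST = { ε }
  Y → F x L: FIRST = { '*', 'f', 'x' }
  Y → f L D: FIRST = { 'f' }
L has only one production, so no FIRST/FIRST conflict is possible there.

Conflict for F: F → x n and F → Y
  Overlap: { 'x' }
Conflict for F: F → Y and F → * x L
  Overlap: { '*' }
Conflict for D: D → n f L and D → D / n
  Overlap: { 'n' }
Conflict for Y: Y → F x L and Y → f L D
  Overlap: { 'f' }

Answer: Yes. F → x n / F → Y on { 'x' }; F → Y / F → '*' x L on { '*' }; D → n f L / D → D '/' n on { 'n' }; Y → F x L / Y → f L D on { 'f' }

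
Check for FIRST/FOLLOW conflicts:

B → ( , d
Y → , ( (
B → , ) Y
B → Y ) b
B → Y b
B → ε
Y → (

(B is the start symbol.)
A FIRST/FOLLOW conflict occurs when a non-terminal N has a nullable alternative N → β (β ⇒* ε) and another alternative N → α with FIRST(α) ∩ FOLLOW(N) ≠ ∅: on such a lookahead the parser cannot decide between expanding α and letting N vanish via β.

Nullable non-terminals: B.
FIRST sets used below: FIRST(Y) = { '(', ',' }

B: nullable alternative(s) B → ε; FOLLOW(B) = { $ }
  B → ( , d: FIRST \ {ε} = { '(' } — disjoint from FOLLOW(B)
  B → , ) Y: FIRST \ {ε} = { ',' } — disjoint from FOLLOW(B)
  B → Y ) b: FIRST \ {ε} = { '(', ',' } — disjoint from FOLLOW(B)
  B → Y b: FIRST \ {ε} = { '(', ',' } — disjoint from FOLLOW(B)
  B → ε: FIRST \ {ε} = { } — this is the only nullable alternative, skip

Y has no nullable alternative, so no FIRST/FOLLOW check is needed there.

No FIRST/FOLLOW conflicts found.

Answer: No FIRST/FOLLOW conflicts.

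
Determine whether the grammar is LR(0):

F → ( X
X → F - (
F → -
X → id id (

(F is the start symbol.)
Yes, the grammar is LR(0)

Augment with F' → F and build the canonical LR(0) collection (I0 = CLOSURE({[F' → . F]}), then GOTO on every symbol after a dot until no new states appear). It has 11 states:
  I0: { [F → . ( X], [F → . -], [F' → . F] }  — shift
  I1: { [F → ( . X], [F → . ( X], [F → . -], [X → . F - (], [X → . id id (] }  — shift
  I2: { [F → - .] }  — reduce
  I3: { [F' → F .] }  — accept
  I4: { [X → F . - (] }  — shift
  I5: { [F → ( X .] }  — reduce
  I6: { [X → id . id (] }  — shift
  I7: { [X → id id . (] }  — shift
  I8: { [X → id id ( .] }  — reduce
  I9: { [X → F - . (] }  — shift
  I10: { [X → F - ( .] }  — reduce

Every state is either a pure shift/goto state or contains exactly one complete item and nothing to shift — no conflicts. The grammar is LR(0).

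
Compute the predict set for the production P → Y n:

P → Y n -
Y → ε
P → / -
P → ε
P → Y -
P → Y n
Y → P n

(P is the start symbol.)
{ '-', '/', 'n' }

PREDICT(P → Y n) = (FIRST(RHS) \ {ε}) ∪ (FOLLOW(P) if ε ∈ FIRST(RHS), i.e. RHS ⇒* ε)
FIRST(Y) = { '-', '/', 'n', ε }
FIRST(Y n) = { '-', '/', 'n' }
ε ∉ FIRST(Y n), so FOLLOW(P) is not added.
PREDICT(P → Y n) = { '-', '/', 'n' }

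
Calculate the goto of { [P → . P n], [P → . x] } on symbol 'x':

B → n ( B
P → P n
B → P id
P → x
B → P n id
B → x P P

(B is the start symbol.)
GOTO(I, 'x') = CLOSURE({ [A → αX.β] : [A → α.Xβ] ∈ I, X = 'x' })

Items with dot before 'x', with the dot advanced:
  [P → . x] → [P → x .]
Closure adds nothing (no advanced item has the dot before a non-terminal).

GOTO = { [P → x .] }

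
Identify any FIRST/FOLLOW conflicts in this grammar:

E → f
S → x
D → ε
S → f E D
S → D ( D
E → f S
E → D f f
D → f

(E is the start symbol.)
Yes. D → f with FOLLOW(D) on { 'f' }

Nullable non-terminals: D.

D: nullable alternative(s) D → ε; FOLLOW(D) = { $, '(', 'f' }
  D → ε: FIRST \ {ε} = { } — this is the only nullable alternative, skip
  D → f: FIRST \ {ε} = { 'f' } — overlaps FOLLOW(D) on { 'f' }: CONFLICT

E, S have no nullable alternative, so no FIRST/FOLLOW check is needed there.

So the grammar has 1 FIRST/FOLLOW conflict (marked CONFLICT above).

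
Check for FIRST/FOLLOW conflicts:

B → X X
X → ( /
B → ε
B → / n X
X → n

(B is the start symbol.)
No FIRST/FOLLOW conflicts.

A FIRST/FOLLOW conflict occurs when a non-terminal N has a nullable alternative N → β (β ⇒* ε) and another alternative N → α with FIRST(α) ∩ FOLLOW(N) ≠ ∅: on such a lookahead the parser cannot decide between expanding α and letting N vanish via β.

Nullable non-terminals: B.
FIRST sets used below: FIRST(X) = { '(', 'n' }

B: nullable alternative(s) B → ε; FOLLOW(B) = { $ }
  B → X X: FIRST \ {ε} = { '(', 'n' } — disjoint from FOLLOW(B)
  B → ε: FIRST \ {ε} = { } — this is the only nullable alternative, skip
  B → / n X: FIRST \ {ε} = { '/' } — disjoint from FOLLOW(B)

X has no nullable alternative, so no FIRST/FOLLOW check is needed there.

No FIRST/FOLLOW conflicts found.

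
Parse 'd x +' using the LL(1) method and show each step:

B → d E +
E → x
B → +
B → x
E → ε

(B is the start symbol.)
Stack is shown with the top on the left.

Stack    Input    Action
------------------------
B $      d x + $  output B → d E +
d E + $  d x + $  match 'd'
E + $    x + $    output E → x
x + $    x + $    match 'x'
+ $      + $      match '+'
$        $        accept

The string is accepted.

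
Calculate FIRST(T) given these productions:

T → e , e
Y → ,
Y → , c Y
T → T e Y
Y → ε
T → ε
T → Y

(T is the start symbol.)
{ ',', 'e', ε }

FIRST sets of the other non-terminals involved (by the same procedure, iterated to a fixed point):
  FIRST(Y) = { ',', ε }

From T → e , e:
  - e is a terminal: add 'e' and stop
From T → T e Y:
  - T is the symbol being defined: contributes nothing new
    T is nullable, so continue to the next symbol
  - e is a terminal: add 'e' and stop
From T → ε:
  - ε-production, so ε ∈ FIRST(T)
From T → Y:
  - Y is a non-terminal: add FIRST(Y) \ {ε} = { ',' }
    Y is nullable and nothing follows, so the whole right-hand side can vanish: ε ∈ FIRST(T)

Collecting: FIRST(T) = { ',', 'e', ε }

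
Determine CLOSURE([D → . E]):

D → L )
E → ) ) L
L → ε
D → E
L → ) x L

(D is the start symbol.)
To compute CLOSURE, for each item [A → α.Bβ] where B is a non-terminal, add [B → .γ] for all productions B → γ; repeat for the newly added items until nothing changes.

Start with: [D → . E]
  [D → . E] has the dot before E: add [E → . ) ) L]
No further items can be added.

CLOSURE = { [D → . E], [E → . ) ) L] }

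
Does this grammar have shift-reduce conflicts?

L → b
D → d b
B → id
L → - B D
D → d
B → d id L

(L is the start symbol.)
Yes — I10: [D → d .] vs [D → d . b]

A shift-reduce conflict occurs when an LR(0) state has both:
  - a complete (reduce) item [A → α .] (dot at the end), and
  - a shift item [B → β . c γ] (dot before a terminal).

Augment with L' → L and build the canonical LR(0) collection (I0 = CLOSURE({[L' → . L]}), then GOTO on every symbol after a dot until no new states appear). It has 12 states:
  I0: { [L → . - B D], [L → . b], [L' → . L] }  — shift
  I1: { [B → . d id L], [B → . id], [L → - . B D] }  — shift
  I2: { [L' → L .] }  — accept
  I3: { [L → b .] }  — reduce
  I4: { [D → . d b], [D → . d], [L → - B . D] }  — shift
  I5: { [B → d . id L] }  — shift
  I6: { [B → id .] }  — reduce
  I7: { [B → d id . L], [L → . - B D], [L → . b] }  — shift
  I8: { [B → d id L .] }  — reduce
  I9: { [L → - B D .] }  — reduce
  I10: { [D → d . b], [D → d .] }  — shift, reduce
  I11: { [D → d b .] }  — reduce

I10 contains reduce item [D → d .] and shift item [D → d . b] — shift-reduce conflict.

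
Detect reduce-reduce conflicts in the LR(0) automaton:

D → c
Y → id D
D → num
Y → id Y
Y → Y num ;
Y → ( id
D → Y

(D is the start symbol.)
Yes — I8: [D → Y .] vs [Y → id Y .]

A reduce-reduce conflict occurs when an LR(0) state has two complete items [A → α .] and [B → β .] — both call for a reduction, and with no lookahead the parser cannot choose between them.

Augment with D' → D and build the canonical LR(0) collection (I0 = CLOSURE({[D' → . D]}), then GOTO on every symbol after a dot until no new states appear). It has 12 states:
  I0: { [D → . Y], [D → . c], [D → . num], [D' → . D], [Y → . ( id], [Y → . Y num ;], [Y → . id D], [Y → . id Y] }  — shift
  I1: { [Y → ( . id] }  — shift
  I2: { [D' → D .] }  — accept
  I3: { [D → Y .], [Y → Y . num ;] }  — shift, reduce
  I4: { [D → c .] }  — reduce
  I5: { [D → . Y], [D → . c], [D → . num], [Y → . ( id], [Y → . Y num ;], [Y → . id D], [Y → . id Y], [Y → id . D], [Y → id . Y] }  — shift
  I6: { [D → num .] }  — reduce
  I7: { [Y → id D .] }  — reduce
  I8: { [D → Y .], [Y → Y . num ;], [Y → id Y .] }  — shift, 2 reduces
  I9: { [Y → Y num . ;] }  — shift
  I10: { [Y → Y num ; .] }  — reduce
  I11: { [Y → ( id .] }  — reduce

I8 contains complete items [D → Y .], [Y → id Y .] — reduce-reduce conflict.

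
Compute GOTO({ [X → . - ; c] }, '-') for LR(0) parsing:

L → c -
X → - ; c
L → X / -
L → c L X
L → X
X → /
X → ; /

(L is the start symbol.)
{ [X → - . ; c] }

GOTO(I, '-') = CLOSURE({ [A → αX.β] : [A → α.Xβ] ∈ I, X = '-' })

Items with dot before '-', with the dot advanced:
  [X → . - ; c] → [X → - . ; c]
Closure adds nothing (no advanced item has the dot before a non-terminal).

GOTO = { [X → - . ; c] }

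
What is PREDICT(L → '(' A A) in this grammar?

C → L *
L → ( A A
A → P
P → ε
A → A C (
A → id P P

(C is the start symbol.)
PREDICT(L → '(' A A) = (FIRST(RHS) \ {ε}) ∪ (FOLLOW(L) if ε ∈ FIRST(RHS), i.e. RHS ⇒* ε)
FIRST('(' A A) = { '(' }
ε ∉ FIRST('(' A A), so FOLLOW(L) is not added.
PREDICT(L → '(' A A) = { '(' }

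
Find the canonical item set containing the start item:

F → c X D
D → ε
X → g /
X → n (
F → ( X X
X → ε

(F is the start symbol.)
First, augment the grammar with F' → F
I₀ = CLOSURE({ [F' → . F] }):
  [F' → . F] has the dot before F: add [F → . c X D], [F → . ( X X]
No further items can be added.

I₀ = { [F → . ( X X], [F → . c X D], [F' → . F] }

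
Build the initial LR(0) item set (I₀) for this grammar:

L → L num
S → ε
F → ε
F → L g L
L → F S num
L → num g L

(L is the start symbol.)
{ [F → . L g L], [F → .], [L → . F S num], [L → . L num], [L → . num g L], [L' → . L] }

First, augment the grammar with L' → L
I₀ = CLOSURE({ [L' → . L] }):
  [L' → . L] has the dot before L: add [L → . L num], [L → . F S num], [L → . num g L]
  [L → . F S num] has the dot before F: add [F → .], [F → . L g L]
No further items can be added.

I₀ = { [F → . L g L], [F → .], [L → . F S num], [L → . L num], [L → . num g L], [L' → . L] }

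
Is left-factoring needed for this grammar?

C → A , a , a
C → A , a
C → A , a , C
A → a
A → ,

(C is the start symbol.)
Yes, C has productions with common prefix 'A , a'

Left-factoring is needed when two productions for the same non-terminal
share a common prefix on the right-hand side.

Productions for C:
  C → A , a , a
  C → A , a
  C → A , a , C
Productions for A:
  A → a
  A → ,

Found common prefix 'A , a' in productions for C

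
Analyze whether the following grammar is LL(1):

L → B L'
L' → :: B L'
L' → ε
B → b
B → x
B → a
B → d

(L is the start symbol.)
A grammar is LL(1) if for each non-terminal N with multiple productions, the predict sets of those productions are pairwise disjoint, where PREDICT(N → α) = (FIRST(α) \ {ε}) ∪ (FOLLOW(N) if α ⇒* ε).

Relevant sets:
  FOLLOW(L') = { $ }

For L':
  PREDICT(L' → :: B L') = { '::' }
  PREDICT(L' → ε) = { $ }
For B:
  PREDICT(B → b) = { 'b' }
  PREDICT(B → x) = { 'x' }
  PREDICT(B → a) = { 'a' }
  PREDICT(B → d) = { 'd' }
L has a single production, so nothing to check there.

All predict sets are disjoint. The grammar IS LL(1).

Answer: Yes, the grammar is LL(1).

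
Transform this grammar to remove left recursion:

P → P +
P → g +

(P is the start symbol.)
P → g + P'
P' → + P'
P' → ε

P is directly left-recursive. The standard transformation for
  A → A α₁ | ... | A α_m | β₁ | ... | β_n
is
  A  → β₁ A' | ... | β_n A'
  A' → α₁ A' | ... | α_m A' | ε

P → g + becomes P → g + P'
P → P + becomes P' → + P'
Add P' → ε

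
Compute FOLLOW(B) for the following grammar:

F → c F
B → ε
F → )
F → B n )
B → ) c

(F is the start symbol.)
{ 'n' }

To compute FOLLOW(B), find every occurrence of B on a right-hand side N → α B β: add FIRST(β) \ {ε}, and if β is empty or nullable also add FOLLOW(N). Iterate to a fixed point.

In F → B n ): B is followed by n ')', add FIRST(n ')') \ {ε} = { 'n' }

Taking the union: FOLLOW(B) = { 'n' }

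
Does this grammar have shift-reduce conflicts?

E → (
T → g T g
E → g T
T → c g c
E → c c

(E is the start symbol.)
No shift-reduce conflicts

A shift-reduce conflict occurs when an LR(0) state has both:
  - a complete (reduce) item [A → α .] (dot at the end), and
  - a shift item [B → β . c γ] (dot before a terminal).

Augment with E' → E and build the canonical LR(0) collection (I0 = CLOSURE({[E' → . E]}), then GOTO on every symbol after a dot until no new states appear). It has 13 states:
  I0: { [E → . (], [E → . c c], [E → . g T], [E' → . E] }  — shift
  I1: { [E → ( .] }  — reduce
  I2: { [E' → E .] }  — accept
  I3: { [E → c . c] }  — shift
  I4: { [E → g . T], [T → . c g c], [T → . g T g] }  — shift
  I5: { [E → g T .] }  — reduce
  I6: { [T → c . g c] }  — shift
  I7: { [T → . c g c], [T → . g T g], [T → g . T g] }  — shift
  I8: { [T → g T . g] }  — shift
  I9: { [T → g T g .] }  — reduce
  I10: { [T → c g . c] }  — shift
  I11: { [T → c g c .] }  — reduce
  I12: { [E → c c .] }  — reduce

No state contains both a complete item and a shift item.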